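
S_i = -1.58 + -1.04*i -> [-1.58, -2.62, -3.66, -4.7, -5.74]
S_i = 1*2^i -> [1, 2, 4, 8, 16]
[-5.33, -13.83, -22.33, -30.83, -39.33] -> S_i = -5.33 + -8.50*i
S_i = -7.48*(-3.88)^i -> [-7.48, 29.02, -112.61, 436.91, -1695.23]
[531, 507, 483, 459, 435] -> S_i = 531 + -24*i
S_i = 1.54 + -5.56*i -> [1.54, -4.02, -9.58, -15.14, -20.7]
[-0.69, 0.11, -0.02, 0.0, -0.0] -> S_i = -0.69*(-0.16)^i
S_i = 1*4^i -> [1, 4, 16, 64, 256]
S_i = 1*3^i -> [1, 3, 9, 27, 81]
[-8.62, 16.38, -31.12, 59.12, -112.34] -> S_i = -8.62*(-1.90)^i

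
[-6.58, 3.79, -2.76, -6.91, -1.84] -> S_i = Random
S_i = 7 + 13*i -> [7, 20, 33, 46, 59]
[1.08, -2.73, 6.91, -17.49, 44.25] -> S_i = 1.08*(-2.53)^i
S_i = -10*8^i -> [-10, -80, -640, -5120, -40960]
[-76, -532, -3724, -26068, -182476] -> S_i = -76*7^i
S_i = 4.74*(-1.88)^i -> [4.74, -8.91, 16.75, -31.5, 59.21]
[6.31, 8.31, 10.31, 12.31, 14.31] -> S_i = 6.31 + 2.00*i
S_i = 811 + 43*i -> [811, 854, 897, 940, 983]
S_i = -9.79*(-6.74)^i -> [-9.79, 65.98, -444.74, 2997.52, -20203.3]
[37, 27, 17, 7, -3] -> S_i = 37 + -10*i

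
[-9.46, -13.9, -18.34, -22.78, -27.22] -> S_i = -9.46 + -4.44*i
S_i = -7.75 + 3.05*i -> [-7.75, -4.7, -1.65, 1.4, 4.45]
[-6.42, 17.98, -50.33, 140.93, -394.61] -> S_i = -6.42*(-2.80)^i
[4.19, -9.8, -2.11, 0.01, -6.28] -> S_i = Random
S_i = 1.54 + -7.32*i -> [1.54, -5.78, -13.1, -20.42, -27.74]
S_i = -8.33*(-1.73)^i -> [-8.33, 14.41, -24.93, 43.13, -74.62]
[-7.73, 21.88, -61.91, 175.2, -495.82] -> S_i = -7.73*(-2.83)^i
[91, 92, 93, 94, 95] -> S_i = 91 + 1*i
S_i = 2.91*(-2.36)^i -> [2.91, -6.87, 16.21, -38.25, 90.27]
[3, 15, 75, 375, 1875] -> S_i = 3*5^i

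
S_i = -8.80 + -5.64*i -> [-8.8, -14.44, -20.08, -25.72, -31.36]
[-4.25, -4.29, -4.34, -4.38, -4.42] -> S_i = -4.25*1.01^i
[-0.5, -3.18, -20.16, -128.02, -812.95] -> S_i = -0.50*6.35^i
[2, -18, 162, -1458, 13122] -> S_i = 2*-9^i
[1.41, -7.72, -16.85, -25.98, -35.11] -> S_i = 1.41 + -9.13*i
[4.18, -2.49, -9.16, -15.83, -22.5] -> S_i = 4.18 + -6.67*i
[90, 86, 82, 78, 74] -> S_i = 90 + -4*i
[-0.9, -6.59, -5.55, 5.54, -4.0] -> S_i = Random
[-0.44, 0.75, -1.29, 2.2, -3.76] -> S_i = -0.44*(-1.71)^i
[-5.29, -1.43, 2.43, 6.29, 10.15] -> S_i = -5.29 + 3.86*i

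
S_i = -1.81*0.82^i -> [-1.81, -1.48, -1.22, -1.0, -0.82]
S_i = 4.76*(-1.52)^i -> [4.76, -7.24, 11.0, -16.72, 25.41]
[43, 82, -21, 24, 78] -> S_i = Random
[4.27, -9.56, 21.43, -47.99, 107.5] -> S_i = 4.27*(-2.24)^i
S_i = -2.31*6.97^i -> [-2.31, -16.1, -112.22, -782.19, -5451.84]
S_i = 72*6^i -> [72, 432, 2592, 15552, 93312]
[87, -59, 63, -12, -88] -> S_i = Random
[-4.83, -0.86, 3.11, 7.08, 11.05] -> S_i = -4.83 + 3.97*i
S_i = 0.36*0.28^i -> [0.36, 0.1, 0.03, 0.01, 0.0]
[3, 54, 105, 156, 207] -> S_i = 3 + 51*i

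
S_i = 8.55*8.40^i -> [8.55, 71.82, 603.29, 5067.62, 42568.0]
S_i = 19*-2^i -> [19, -38, 76, -152, 304]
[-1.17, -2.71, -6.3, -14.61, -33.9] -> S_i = -1.17*2.32^i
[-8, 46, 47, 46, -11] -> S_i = Random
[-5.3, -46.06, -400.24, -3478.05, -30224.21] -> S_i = -5.30*8.69^i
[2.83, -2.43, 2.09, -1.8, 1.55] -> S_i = 2.83*(-0.86)^i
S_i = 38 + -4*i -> [38, 34, 30, 26, 22]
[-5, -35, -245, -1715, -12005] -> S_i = -5*7^i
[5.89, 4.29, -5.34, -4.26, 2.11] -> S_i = Random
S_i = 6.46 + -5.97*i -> [6.46, 0.49, -5.48, -11.45, -17.42]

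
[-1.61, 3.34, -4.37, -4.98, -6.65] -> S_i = Random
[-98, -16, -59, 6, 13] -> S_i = Random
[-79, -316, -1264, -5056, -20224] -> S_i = -79*4^i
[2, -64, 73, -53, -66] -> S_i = Random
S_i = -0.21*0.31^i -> [-0.21, -0.07, -0.02, -0.01, -0.0]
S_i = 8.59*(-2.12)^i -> [8.59, -18.21, 38.61, -81.85, 173.51]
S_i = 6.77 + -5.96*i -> [6.77, 0.81, -5.15, -11.11, -17.07]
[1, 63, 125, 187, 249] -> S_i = 1 + 62*i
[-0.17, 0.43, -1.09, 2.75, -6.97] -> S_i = -0.17*(-2.53)^i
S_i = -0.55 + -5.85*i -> [-0.55, -6.4, -12.25, -18.1, -23.95]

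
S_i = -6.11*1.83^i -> [-6.11, -11.18, -20.46, -37.45, -68.52]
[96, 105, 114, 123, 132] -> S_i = 96 + 9*i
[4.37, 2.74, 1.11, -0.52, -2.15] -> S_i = 4.37 + -1.63*i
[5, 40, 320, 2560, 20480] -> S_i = 5*8^i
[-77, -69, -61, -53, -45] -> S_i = -77 + 8*i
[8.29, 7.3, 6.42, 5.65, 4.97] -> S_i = 8.29*0.88^i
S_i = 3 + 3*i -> [3, 6, 9, 12, 15]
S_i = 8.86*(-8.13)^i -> [8.86, -72.03, 585.62, -4761.08, 38707.57]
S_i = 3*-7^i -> [3, -21, 147, -1029, 7203]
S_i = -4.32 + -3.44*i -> [-4.32, -7.76, -11.2, -14.64, -18.08]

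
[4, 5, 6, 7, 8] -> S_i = 4 + 1*i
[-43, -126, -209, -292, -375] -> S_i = -43 + -83*i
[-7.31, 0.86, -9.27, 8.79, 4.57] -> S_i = Random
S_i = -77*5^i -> [-77, -385, -1925, -9625, -48125]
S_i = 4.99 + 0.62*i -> [4.99, 5.61, 6.23, 6.85, 7.47]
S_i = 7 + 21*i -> [7, 28, 49, 70, 91]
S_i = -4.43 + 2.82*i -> [-4.43, -1.61, 1.21, 4.03, 6.85]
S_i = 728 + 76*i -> [728, 804, 880, 956, 1032]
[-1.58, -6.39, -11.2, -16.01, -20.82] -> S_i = -1.58 + -4.81*i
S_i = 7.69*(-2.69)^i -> [7.69, -20.69, 55.65, -149.69, 402.66]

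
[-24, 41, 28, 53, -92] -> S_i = Random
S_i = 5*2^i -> [5, 10, 20, 40, 80]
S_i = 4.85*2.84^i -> [4.85, 13.77, 39.12, 111.1, 315.51]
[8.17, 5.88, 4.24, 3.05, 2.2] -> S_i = 8.17*0.72^i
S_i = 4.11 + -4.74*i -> [4.11, -0.63, -5.37, -10.11, -14.85]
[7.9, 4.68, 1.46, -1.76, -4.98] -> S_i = 7.90 + -3.22*i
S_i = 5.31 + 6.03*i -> [5.31, 11.34, 17.37, 23.4, 29.43]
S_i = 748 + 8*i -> [748, 756, 764, 772, 780]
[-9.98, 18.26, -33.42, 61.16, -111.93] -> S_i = -9.98*(-1.83)^i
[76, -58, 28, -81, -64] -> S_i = Random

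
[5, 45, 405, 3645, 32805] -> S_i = 5*9^i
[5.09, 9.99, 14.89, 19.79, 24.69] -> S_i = 5.09 + 4.90*i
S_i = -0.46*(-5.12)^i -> [-0.46, 2.36, -12.06, 61.74, -316.11]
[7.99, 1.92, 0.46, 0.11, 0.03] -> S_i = 7.99*0.24^i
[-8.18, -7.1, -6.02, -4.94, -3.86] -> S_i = -8.18 + 1.08*i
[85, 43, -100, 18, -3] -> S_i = Random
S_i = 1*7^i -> [1, 7, 49, 343, 2401]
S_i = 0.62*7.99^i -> [0.62, 4.95, 39.58, 316.25, 2526.85]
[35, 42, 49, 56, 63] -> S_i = 35 + 7*i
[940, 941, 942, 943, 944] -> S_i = 940 + 1*i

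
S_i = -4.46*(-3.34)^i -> [-4.46, 14.9, -49.75, 166.18, -555.04]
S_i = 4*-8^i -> [4, -32, 256, -2048, 16384]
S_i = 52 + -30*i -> [52, 22, -8, -38, -68]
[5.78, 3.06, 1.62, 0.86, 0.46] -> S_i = 5.78*0.53^i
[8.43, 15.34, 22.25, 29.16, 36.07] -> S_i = 8.43 + 6.91*i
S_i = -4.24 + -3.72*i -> [-4.24, -7.96, -11.68, -15.4, -19.12]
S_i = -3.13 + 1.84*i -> [-3.13, -1.29, 0.55, 2.39, 4.23]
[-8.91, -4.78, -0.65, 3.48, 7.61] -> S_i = -8.91 + 4.13*i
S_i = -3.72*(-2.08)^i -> [-3.72, 7.74, -16.09, 33.48, -69.63]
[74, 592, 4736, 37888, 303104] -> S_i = 74*8^i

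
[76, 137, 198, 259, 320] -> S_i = 76 + 61*i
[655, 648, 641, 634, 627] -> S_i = 655 + -7*i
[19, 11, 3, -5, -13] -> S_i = 19 + -8*i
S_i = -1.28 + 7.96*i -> [-1.28, 6.68, 14.64, 22.6, 30.56]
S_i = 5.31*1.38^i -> [5.31, 7.33, 10.11, 13.96, 19.26]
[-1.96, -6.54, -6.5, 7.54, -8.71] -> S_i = Random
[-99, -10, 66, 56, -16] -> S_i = Random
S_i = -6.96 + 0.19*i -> [-6.96, -6.77, -6.58, -6.39, -6.2]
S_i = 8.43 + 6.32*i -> [8.43, 14.75, 21.07, 27.39, 33.71]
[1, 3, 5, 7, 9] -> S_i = 1 + 2*i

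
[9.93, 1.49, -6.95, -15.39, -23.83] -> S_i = 9.93 + -8.44*i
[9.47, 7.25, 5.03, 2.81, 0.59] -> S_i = 9.47 + -2.22*i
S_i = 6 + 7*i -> [6, 13, 20, 27, 34]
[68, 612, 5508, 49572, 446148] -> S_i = 68*9^i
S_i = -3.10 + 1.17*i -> [-3.1, -1.93, -0.76, 0.41, 1.58]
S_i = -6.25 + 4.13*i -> [-6.25, -2.12, 2.01, 6.14, 10.27]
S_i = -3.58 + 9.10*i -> [-3.58, 5.52, 14.62, 23.72, 32.82]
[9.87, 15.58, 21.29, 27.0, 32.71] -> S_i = 9.87 + 5.71*i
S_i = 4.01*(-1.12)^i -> [4.01, -4.49, 5.03, -5.63, 6.31]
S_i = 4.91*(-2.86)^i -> [4.91, -14.04, 40.16, -114.86, 328.51]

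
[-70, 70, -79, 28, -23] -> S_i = Random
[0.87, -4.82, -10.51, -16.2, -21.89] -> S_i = 0.87 + -5.69*i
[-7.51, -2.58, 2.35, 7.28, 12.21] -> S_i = -7.51 + 4.93*i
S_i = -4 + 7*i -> [-4, 3, 10, 17, 24]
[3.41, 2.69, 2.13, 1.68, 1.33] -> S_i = 3.41*0.79^i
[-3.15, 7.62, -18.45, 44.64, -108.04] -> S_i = -3.15*(-2.42)^i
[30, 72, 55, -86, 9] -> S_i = Random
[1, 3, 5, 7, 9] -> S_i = 1 + 2*i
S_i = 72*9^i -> [72, 648, 5832, 52488, 472392]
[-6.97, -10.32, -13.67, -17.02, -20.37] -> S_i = -6.97 + -3.35*i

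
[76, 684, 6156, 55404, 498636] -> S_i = 76*9^i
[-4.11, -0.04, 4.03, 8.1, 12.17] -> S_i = -4.11 + 4.07*i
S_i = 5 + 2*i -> [5, 7, 9, 11, 13]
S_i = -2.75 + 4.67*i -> [-2.75, 1.92, 6.59, 11.26, 15.93]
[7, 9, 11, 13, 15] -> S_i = 7 + 2*i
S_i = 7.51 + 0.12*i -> [7.51, 7.63, 7.75, 7.87, 7.99]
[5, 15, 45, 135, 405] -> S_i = 5*3^i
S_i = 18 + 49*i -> [18, 67, 116, 165, 214]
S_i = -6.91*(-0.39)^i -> [-6.91, 2.69, -1.05, 0.41, -0.16]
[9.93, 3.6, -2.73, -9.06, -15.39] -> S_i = 9.93 + -6.33*i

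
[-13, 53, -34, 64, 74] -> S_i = Random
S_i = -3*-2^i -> [-3, 6, -12, 24, -48]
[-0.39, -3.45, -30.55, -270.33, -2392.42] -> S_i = -0.39*8.85^i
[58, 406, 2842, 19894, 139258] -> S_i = 58*7^i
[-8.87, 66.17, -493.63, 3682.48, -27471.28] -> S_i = -8.87*(-7.46)^i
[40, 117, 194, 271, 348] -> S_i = 40 + 77*i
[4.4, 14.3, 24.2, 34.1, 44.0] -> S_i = 4.40 + 9.90*i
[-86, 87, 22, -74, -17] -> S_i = Random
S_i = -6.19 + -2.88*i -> [-6.19, -9.07, -11.95, -14.83, -17.71]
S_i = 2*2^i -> [2, 4, 8, 16, 32]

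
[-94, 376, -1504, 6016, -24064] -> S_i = -94*-4^i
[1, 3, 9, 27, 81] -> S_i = 1*3^i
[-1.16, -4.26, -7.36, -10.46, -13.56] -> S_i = -1.16 + -3.10*i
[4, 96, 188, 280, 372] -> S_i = 4 + 92*i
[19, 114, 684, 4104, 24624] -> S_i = 19*6^i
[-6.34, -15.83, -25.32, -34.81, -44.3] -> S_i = -6.34 + -9.49*i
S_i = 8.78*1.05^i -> [8.78, 9.22, 9.68, 10.16, 10.67]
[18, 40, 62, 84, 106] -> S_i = 18 + 22*i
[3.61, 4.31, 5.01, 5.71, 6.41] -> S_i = 3.61 + 0.70*i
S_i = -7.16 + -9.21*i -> [-7.16, -16.37, -25.58, -34.79, -44.0]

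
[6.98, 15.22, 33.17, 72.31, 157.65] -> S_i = 6.98*2.18^i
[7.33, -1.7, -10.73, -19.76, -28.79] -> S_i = 7.33 + -9.03*i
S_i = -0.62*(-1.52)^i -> [-0.62, 0.94, -1.43, 2.18, -3.31]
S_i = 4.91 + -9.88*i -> [4.91, -4.97, -14.85, -24.73, -34.61]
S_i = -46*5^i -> [-46, -230, -1150, -5750, -28750]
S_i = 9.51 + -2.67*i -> [9.51, 6.84, 4.17, 1.5, -1.17]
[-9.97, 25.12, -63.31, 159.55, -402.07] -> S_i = -9.97*(-2.52)^i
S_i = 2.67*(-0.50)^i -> [2.67, -1.34, 0.67, -0.33, 0.17]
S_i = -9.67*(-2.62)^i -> [-9.67, 25.34, -66.38, 173.91, -455.65]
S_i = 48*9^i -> [48, 432, 3888, 34992, 314928]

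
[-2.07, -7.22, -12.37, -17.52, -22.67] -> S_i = -2.07 + -5.15*i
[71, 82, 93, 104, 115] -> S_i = 71 + 11*i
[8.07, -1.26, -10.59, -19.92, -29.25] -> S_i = 8.07 + -9.33*i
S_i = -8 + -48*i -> [-8, -56, -104, -152, -200]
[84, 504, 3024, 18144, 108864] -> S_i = 84*6^i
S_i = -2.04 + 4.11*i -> [-2.04, 2.07, 6.18, 10.29, 14.4]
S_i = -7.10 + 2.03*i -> [-7.1, -5.07, -3.04, -1.01, 1.02]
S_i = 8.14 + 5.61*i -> [8.14, 13.75, 19.36, 24.97, 30.58]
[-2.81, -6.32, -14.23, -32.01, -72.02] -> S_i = -2.81*2.25^i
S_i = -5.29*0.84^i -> [-5.29, -4.44, -3.73, -3.14, -2.63]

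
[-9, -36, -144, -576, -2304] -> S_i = -9*4^i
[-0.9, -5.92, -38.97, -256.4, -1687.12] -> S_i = -0.90*6.58^i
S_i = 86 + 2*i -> [86, 88, 90, 92, 94]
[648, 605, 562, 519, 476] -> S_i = 648 + -43*i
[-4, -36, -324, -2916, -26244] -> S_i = -4*9^i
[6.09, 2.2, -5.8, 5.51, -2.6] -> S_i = Random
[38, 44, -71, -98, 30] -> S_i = Random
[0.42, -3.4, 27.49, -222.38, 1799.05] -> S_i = 0.42*(-8.09)^i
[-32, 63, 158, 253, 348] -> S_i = -32 + 95*i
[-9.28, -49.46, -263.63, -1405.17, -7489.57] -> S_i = -9.28*5.33^i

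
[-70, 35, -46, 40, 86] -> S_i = Random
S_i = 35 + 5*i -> [35, 40, 45, 50, 55]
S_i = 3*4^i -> [3, 12, 48, 192, 768]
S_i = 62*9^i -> [62, 558, 5022, 45198, 406782]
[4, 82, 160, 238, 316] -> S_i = 4 + 78*i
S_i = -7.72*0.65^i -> [-7.72, -5.02, -3.26, -2.12, -1.38]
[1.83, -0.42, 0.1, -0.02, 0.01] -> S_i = 1.83*(-0.23)^i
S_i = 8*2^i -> [8, 16, 32, 64, 128]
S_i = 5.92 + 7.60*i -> [5.92, 13.52, 21.12, 28.72, 36.32]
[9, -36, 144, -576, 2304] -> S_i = 9*-4^i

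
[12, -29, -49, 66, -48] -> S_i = Random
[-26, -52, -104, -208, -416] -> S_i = -26*2^i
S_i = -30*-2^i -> [-30, 60, -120, 240, -480]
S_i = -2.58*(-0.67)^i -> [-2.58, 1.73, -1.16, 0.78, -0.52]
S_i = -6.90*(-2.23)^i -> [-6.9, 15.39, -34.31, 76.52, -170.64]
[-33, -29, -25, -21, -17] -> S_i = -33 + 4*i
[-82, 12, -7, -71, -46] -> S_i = Random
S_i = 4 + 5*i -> [4, 9, 14, 19, 24]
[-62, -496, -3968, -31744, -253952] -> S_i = -62*8^i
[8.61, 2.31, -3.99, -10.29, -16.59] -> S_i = 8.61 + -6.30*i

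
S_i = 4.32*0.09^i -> [4.32, 0.39, 0.03, 0.0, 0.0]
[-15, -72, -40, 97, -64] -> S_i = Random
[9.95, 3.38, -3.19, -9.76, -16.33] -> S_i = 9.95 + -6.57*i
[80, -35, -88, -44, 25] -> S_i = Random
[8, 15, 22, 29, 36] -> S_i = 8 + 7*i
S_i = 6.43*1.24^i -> [6.43, 7.97, 9.89, 12.26, 15.2]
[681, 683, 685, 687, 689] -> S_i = 681 + 2*i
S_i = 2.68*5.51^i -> [2.68, 14.77, 81.37, 448.32, 2470.25]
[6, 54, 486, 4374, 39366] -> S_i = 6*9^i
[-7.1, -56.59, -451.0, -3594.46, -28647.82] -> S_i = -7.10*7.97^i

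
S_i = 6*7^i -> [6, 42, 294, 2058, 14406]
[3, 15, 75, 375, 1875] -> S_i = 3*5^i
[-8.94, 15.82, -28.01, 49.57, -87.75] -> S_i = -8.94*(-1.77)^i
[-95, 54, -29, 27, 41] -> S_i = Random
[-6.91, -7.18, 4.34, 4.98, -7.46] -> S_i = Random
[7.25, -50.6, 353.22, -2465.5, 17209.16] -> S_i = 7.25*(-6.98)^i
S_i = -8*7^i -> [-8, -56, -392, -2744, -19208]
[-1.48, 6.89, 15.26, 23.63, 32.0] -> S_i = -1.48 + 8.37*i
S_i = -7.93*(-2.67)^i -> [-7.93, 21.17, -56.53, 150.94, -403.01]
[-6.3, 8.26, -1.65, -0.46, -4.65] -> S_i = Random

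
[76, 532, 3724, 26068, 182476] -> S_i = 76*7^i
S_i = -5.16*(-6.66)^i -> [-5.16, 34.37, -228.87, 1524.31, -10151.88]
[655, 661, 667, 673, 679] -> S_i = 655 + 6*i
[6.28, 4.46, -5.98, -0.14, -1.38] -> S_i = Random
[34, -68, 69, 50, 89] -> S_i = Random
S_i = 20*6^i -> [20, 120, 720, 4320, 25920]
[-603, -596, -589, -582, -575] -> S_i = -603 + 7*i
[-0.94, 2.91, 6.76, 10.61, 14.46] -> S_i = -0.94 + 3.85*i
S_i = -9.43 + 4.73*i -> [-9.43, -4.7, 0.03, 4.76, 9.49]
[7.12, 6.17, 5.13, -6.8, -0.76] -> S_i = Random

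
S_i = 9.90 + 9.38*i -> [9.9, 19.28, 28.66, 38.04, 47.42]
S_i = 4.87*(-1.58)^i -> [4.87, -7.69, 12.16, -19.21, 30.35]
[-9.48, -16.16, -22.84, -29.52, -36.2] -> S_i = -9.48 + -6.68*i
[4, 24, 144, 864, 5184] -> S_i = 4*6^i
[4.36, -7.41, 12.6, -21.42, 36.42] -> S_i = 4.36*(-1.70)^i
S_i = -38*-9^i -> [-38, 342, -3078, 27702, -249318]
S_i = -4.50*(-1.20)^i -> [-4.5, 5.4, -6.48, 7.78, -9.33]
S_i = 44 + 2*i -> [44, 46, 48, 50, 52]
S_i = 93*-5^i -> [93, -465, 2325, -11625, 58125]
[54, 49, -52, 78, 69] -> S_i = Random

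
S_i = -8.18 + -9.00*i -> [-8.18, -17.18, -26.18, -35.18, -44.18]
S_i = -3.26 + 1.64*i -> [-3.26, -1.62, 0.02, 1.66, 3.3]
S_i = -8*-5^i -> [-8, 40, -200, 1000, -5000]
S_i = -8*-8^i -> [-8, 64, -512, 4096, -32768]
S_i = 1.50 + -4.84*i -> [1.5, -3.34, -8.18, -13.02, -17.86]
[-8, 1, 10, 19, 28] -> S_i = -8 + 9*i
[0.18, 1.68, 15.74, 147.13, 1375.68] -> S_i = 0.18*9.35^i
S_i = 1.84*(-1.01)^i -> [1.84, -1.86, 1.88, -1.9, 1.91]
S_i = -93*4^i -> [-93, -372, -1488, -5952, -23808]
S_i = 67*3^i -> [67, 201, 603, 1809, 5427]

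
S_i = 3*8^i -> [3, 24, 192, 1536, 12288]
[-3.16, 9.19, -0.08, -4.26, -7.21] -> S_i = Random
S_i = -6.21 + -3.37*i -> [-6.21, -9.58, -12.95, -16.32, -19.69]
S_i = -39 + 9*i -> [-39, -30, -21, -12, -3]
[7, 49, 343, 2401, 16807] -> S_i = 7*7^i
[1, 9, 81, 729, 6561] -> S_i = 1*9^i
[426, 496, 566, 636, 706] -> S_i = 426 + 70*i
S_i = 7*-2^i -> [7, -14, 28, -56, 112]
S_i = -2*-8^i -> [-2, 16, -128, 1024, -8192]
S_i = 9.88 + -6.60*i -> [9.88, 3.28, -3.32, -9.92, -16.52]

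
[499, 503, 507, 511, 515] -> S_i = 499 + 4*i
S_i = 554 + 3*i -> [554, 557, 560, 563, 566]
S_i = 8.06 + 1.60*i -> [8.06, 9.66, 11.26, 12.86, 14.46]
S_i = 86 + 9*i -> [86, 95, 104, 113, 122]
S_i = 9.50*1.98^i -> [9.5, 18.81, 37.24, 73.74, 146.01]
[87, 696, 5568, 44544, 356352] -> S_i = 87*8^i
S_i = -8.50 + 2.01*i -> [-8.5, -6.49, -4.48, -2.47, -0.46]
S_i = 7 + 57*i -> [7, 64, 121, 178, 235]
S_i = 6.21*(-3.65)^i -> [6.21, -22.67, 82.73, -301.97, 1102.21]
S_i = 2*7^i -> [2, 14, 98, 686, 4802]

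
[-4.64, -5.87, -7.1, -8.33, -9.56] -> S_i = -4.64 + -1.23*i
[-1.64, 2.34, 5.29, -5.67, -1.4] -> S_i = Random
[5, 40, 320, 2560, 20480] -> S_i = 5*8^i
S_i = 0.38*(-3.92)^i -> [0.38, -1.49, 5.84, -22.89, 89.73]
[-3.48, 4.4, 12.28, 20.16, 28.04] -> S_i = -3.48 + 7.88*i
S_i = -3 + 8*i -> [-3, 5, 13, 21, 29]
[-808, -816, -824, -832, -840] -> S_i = -808 + -8*i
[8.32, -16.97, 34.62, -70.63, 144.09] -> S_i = 8.32*(-2.04)^i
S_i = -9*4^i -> [-9, -36, -144, -576, -2304]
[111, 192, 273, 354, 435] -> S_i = 111 + 81*i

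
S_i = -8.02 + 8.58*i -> [-8.02, 0.56, 9.14, 17.72, 26.3]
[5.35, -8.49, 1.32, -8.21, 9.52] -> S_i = Random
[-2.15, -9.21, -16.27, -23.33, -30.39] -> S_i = -2.15 + -7.06*i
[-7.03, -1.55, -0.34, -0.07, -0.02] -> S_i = -7.03*0.22^i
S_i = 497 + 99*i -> [497, 596, 695, 794, 893]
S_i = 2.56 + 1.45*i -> [2.56, 4.01, 5.46, 6.91, 8.36]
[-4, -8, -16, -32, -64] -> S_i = -4*2^i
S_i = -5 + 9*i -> [-5, 4, 13, 22, 31]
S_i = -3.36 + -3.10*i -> [-3.36, -6.46, -9.56, -12.66, -15.76]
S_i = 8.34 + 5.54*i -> [8.34, 13.88, 19.42, 24.96, 30.5]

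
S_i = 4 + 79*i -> [4, 83, 162, 241, 320]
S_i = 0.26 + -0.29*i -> [0.26, -0.03, -0.32, -0.61, -0.9]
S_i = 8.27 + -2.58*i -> [8.27, 5.69, 3.11, 0.53, -2.05]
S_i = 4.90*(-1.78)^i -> [4.9, -8.72, 15.53, -27.63, 49.19]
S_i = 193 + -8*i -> [193, 185, 177, 169, 161]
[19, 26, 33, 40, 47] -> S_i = 19 + 7*i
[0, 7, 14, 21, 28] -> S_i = 0 + 7*i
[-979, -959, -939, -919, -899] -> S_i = -979 + 20*i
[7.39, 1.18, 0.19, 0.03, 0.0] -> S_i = 7.39*0.16^i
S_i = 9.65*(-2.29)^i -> [9.65, -22.1, 50.61, -115.89, 265.38]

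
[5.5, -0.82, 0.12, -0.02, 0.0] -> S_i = 5.50*(-0.15)^i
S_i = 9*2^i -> [9, 18, 36, 72, 144]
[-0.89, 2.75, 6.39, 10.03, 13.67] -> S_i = -0.89 + 3.64*i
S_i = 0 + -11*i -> [0, -11, -22, -33, -44]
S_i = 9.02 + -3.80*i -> [9.02, 5.22, 1.42, -2.38, -6.18]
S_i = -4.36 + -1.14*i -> [-4.36, -5.5, -6.64, -7.78, -8.92]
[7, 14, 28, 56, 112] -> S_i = 7*2^i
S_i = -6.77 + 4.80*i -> [-6.77, -1.97, 2.83, 7.63, 12.43]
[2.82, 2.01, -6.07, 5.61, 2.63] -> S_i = Random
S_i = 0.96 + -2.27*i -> [0.96, -1.31, -3.58, -5.85, -8.12]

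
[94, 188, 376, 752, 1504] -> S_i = 94*2^i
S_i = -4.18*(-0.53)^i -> [-4.18, 2.22, -1.17, 0.62, -0.33]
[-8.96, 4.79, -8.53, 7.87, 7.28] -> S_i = Random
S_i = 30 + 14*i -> [30, 44, 58, 72, 86]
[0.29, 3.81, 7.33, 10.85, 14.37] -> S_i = 0.29 + 3.52*i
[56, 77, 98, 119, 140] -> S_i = 56 + 21*i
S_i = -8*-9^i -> [-8, 72, -648, 5832, -52488]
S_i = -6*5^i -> [-6, -30, -150, -750, -3750]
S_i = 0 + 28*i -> [0, 28, 56, 84, 112]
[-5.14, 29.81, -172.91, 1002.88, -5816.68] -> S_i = -5.14*(-5.80)^i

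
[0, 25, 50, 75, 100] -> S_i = 0 + 25*i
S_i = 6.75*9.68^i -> [6.75, 65.34, 632.49, 6122.51, 59265.94]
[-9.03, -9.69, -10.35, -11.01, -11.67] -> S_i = -9.03 + -0.66*i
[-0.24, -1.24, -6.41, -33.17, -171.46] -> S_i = -0.24*5.17^i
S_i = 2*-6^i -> [2, -12, 72, -432, 2592]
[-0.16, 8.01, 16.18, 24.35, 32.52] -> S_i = -0.16 + 8.17*i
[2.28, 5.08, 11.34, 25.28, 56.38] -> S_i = 2.28*2.23^i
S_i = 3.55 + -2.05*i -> [3.55, 1.5, -0.55, -2.6, -4.65]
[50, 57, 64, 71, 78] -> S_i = 50 + 7*i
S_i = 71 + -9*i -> [71, 62, 53, 44, 35]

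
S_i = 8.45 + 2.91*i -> [8.45, 11.36, 14.27, 17.18, 20.09]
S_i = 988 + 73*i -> [988, 1061, 1134, 1207, 1280]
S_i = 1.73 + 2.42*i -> [1.73, 4.15, 6.57, 8.99, 11.41]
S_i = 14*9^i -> [14, 126, 1134, 10206, 91854]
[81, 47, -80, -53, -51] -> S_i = Random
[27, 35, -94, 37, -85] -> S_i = Random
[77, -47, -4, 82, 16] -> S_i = Random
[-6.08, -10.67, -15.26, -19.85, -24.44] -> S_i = -6.08 + -4.59*i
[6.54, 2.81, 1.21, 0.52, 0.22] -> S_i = 6.54*0.43^i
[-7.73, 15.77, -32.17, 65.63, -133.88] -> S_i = -7.73*(-2.04)^i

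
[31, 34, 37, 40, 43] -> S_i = 31 + 3*i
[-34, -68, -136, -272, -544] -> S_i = -34*2^i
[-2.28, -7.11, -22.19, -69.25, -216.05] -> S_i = -2.28*3.12^i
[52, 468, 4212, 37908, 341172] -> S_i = 52*9^i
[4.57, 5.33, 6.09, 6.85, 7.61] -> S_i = 4.57 + 0.76*i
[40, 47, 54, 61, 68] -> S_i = 40 + 7*i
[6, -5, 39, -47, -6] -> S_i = Random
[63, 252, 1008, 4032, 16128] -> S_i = 63*4^i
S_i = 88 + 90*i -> [88, 178, 268, 358, 448]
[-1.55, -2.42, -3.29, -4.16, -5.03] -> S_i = -1.55 + -0.87*i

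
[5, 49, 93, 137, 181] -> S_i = 5 + 44*i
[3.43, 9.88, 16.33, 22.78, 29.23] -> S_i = 3.43 + 6.45*i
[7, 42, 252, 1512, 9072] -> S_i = 7*6^i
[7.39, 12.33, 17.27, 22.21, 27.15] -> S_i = 7.39 + 4.94*i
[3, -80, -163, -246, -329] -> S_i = 3 + -83*i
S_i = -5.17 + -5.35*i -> [-5.17, -10.52, -15.87, -21.22, -26.57]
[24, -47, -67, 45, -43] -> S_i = Random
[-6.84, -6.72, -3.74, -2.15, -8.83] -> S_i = Random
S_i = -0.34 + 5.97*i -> [-0.34, 5.63, 11.6, 17.57, 23.54]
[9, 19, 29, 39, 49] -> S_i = 9 + 10*i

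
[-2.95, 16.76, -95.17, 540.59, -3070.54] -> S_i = -2.95*(-5.68)^i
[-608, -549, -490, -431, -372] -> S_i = -608 + 59*i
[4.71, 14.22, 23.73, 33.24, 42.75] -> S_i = 4.71 + 9.51*i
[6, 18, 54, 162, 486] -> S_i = 6*3^i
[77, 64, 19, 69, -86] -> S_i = Random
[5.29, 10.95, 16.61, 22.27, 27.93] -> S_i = 5.29 + 5.66*i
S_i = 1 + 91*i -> [1, 92, 183, 274, 365]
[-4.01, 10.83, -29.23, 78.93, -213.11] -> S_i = -4.01*(-2.70)^i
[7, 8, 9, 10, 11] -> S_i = 7 + 1*i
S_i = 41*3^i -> [41, 123, 369, 1107, 3321]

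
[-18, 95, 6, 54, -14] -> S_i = Random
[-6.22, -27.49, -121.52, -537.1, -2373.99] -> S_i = -6.22*4.42^i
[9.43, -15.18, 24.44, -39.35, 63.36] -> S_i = 9.43*(-1.61)^i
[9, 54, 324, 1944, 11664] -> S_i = 9*6^i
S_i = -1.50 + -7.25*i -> [-1.5, -8.75, -16.0, -23.25, -30.5]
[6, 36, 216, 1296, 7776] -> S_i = 6*6^i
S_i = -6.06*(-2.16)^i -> [-6.06, 13.09, -28.27, 61.07, -131.91]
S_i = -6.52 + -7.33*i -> [-6.52, -13.85, -21.18, -28.51, -35.84]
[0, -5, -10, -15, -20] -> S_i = 0 + -5*i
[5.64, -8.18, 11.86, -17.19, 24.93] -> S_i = 5.64*(-1.45)^i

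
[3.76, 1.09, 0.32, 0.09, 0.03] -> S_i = 3.76*0.29^i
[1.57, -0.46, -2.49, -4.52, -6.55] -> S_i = 1.57 + -2.03*i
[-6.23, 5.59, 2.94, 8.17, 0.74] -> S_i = Random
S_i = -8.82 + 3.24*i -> [-8.82, -5.58, -2.34, 0.9, 4.14]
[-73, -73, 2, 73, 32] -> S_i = Random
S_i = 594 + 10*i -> [594, 604, 614, 624, 634]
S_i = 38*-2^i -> [38, -76, 152, -304, 608]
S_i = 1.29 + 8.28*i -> [1.29, 9.57, 17.85, 26.13, 34.41]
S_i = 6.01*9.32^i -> [6.01, 56.01, 522.04, 4865.44, 45345.91]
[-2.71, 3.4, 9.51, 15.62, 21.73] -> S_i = -2.71 + 6.11*i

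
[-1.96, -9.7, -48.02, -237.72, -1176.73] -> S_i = -1.96*4.95^i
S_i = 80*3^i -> [80, 240, 720, 2160, 6480]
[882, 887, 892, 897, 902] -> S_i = 882 + 5*i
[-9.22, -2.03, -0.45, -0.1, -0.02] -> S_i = -9.22*0.22^i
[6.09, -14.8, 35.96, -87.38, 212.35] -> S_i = 6.09*(-2.43)^i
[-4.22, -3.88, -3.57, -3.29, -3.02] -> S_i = -4.22*0.92^i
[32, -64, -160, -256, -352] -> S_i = 32 + -96*i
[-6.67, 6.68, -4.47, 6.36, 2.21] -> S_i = Random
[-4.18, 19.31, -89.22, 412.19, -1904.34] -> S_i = -4.18*(-4.62)^i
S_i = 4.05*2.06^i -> [4.05, 8.34, 17.19, 35.4, 72.93]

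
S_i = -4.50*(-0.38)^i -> [-4.5, 1.71, -0.65, 0.25, -0.09]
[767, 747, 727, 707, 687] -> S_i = 767 + -20*i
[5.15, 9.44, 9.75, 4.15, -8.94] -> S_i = Random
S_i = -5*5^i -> [-5, -25, -125, -625, -3125]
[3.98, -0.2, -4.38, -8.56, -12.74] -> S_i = 3.98 + -4.18*i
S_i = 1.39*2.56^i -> [1.39, 3.56, 9.11, 23.32, 59.7]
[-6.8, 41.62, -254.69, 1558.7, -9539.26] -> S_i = -6.80*(-6.12)^i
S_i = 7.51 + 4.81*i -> [7.51, 12.32, 17.13, 21.94, 26.75]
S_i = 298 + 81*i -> [298, 379, 460, 541, 622]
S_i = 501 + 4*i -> [501, 505, 509, 513, 517]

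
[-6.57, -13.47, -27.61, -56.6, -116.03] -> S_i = -6.57*2.05^i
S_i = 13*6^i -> [13, 78, 468, 2808, 16848]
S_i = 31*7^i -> [31, 217, 1519, 10633, 74431]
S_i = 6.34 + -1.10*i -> [6.34, 5.24, 4.14, 3.04, 1.94]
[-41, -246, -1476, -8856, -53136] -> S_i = -41*6^i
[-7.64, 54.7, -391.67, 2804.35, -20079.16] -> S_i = -7.64*(-7.16)^i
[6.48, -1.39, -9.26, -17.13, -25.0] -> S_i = 6.48 + -7.87*i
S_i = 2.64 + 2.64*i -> [2.64, 5.28, 7.92, 10.56, 13.2]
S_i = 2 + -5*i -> [2, -3, -8, -13, -18]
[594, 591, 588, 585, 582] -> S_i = 594 + -3*i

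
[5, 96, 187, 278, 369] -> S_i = 5 + 91*i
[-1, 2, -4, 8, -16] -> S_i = -1*-2^i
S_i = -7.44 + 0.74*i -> [-7.44, -6.7, -5.96, -5.22, -4.48]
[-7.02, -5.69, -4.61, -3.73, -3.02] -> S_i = -7.02*0.81^i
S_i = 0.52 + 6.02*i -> [0.52, 6.54, 12.56, 18.58, 24.6]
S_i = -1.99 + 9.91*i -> [-1.99, 7.92, 17.83, 27.74, 37.65]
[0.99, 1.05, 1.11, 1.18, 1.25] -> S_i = 0.99*1.06^i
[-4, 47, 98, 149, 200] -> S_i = -4 + 51*i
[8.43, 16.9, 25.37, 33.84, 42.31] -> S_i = 8.43 + 8.47*i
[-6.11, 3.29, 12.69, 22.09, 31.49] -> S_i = -6.11 + 9.40*i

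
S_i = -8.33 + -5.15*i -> [-8.33, -13.48, -18.63, -23.78, -28.93]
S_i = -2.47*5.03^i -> [-2.47, -12.42, -62.49, -314.34, -1581.13]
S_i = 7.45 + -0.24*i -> [7.45, 7.21, 6.97, 6.73, 6.49]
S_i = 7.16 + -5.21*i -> [7.16, 1.95, -3.26, -8.47, -13.68]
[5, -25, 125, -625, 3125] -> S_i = 5*-5^i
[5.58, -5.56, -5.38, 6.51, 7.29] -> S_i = Random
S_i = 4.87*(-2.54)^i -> [4.87, -12.37, 31.42, -79.81, 202.7]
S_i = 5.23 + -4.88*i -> [5.23, 0.35, -4.53, -9.41, -14.29]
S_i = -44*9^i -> [-44, -396, -3564, -32076, -288684]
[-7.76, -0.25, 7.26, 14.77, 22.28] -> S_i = -7.76 + 7.51*i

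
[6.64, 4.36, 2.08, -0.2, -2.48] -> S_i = 6.64 + -2.28*i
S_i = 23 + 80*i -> [23, 103, 183, 263, 343]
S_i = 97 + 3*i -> [97, 100, 103, 106, 109]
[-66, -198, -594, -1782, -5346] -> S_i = -66*3^i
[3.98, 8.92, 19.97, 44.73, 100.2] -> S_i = 3.98*2.24^i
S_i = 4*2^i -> [4, 8, 16, 32, 64]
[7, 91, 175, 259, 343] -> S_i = 7 + 84*i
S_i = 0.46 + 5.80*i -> [0.46, 6.26, 12.06, 17.86, 23.66]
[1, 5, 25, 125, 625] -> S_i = 1*5^i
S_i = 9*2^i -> [9, 18, 36, 72, 144]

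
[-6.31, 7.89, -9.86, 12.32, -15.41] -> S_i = -6.31*(-1.25)^i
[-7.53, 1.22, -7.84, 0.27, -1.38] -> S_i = Random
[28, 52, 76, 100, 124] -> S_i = 28 + 24*i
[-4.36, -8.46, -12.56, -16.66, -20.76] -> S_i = -4.36 + -4.10*i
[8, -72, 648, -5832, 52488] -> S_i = 8*-9^i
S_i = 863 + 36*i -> [863, 899, 935, 971, 1007]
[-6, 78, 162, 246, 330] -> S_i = -6 + 84*i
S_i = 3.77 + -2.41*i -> [3.77, 1.36, -1.05, -3.46, -5.87]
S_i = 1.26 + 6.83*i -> [1.26, 8.09, 14.92, 21.75, 28.58]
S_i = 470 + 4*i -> [470, 474, 478, 482, 486]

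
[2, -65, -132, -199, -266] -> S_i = 2 + -67*i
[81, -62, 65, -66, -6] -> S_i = Random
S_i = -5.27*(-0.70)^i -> [-5.27, 3.69, -2.58, 1.81, -1.27]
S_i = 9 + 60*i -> [9, 69, 129, 189, 249]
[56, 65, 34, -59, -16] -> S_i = Random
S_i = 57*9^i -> [57, 513, 4617, 41553, 373977]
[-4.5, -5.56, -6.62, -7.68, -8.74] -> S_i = -4.50 + -1.06*i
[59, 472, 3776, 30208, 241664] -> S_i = 59*8^i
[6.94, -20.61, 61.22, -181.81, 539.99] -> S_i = 6.94*(-2.97)^i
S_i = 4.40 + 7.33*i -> [4.4, 11.73, 19.06, 26.39, 33.72]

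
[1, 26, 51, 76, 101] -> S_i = 1 + 25*i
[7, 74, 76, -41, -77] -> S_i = Random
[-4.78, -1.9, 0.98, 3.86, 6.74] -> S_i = -4.78 + 2.88*i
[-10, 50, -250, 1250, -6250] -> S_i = -10*-5^i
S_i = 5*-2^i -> [5, -10, 20, -40, 80]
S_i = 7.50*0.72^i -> [7.5, 5.4, 3.89, 2.8, 2.02]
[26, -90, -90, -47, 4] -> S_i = Random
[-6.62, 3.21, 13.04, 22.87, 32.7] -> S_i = -6.62 + 9.83*i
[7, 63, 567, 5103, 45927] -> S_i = 7*9^i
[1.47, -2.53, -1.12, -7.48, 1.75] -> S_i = Random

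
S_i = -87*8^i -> [-87, -696, -5568, -44544, -356352]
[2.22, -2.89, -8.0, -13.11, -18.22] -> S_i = 2.22 + -5.11*i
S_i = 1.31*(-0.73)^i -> [1.31, -0.96, 0.7, -0.51, 0.37]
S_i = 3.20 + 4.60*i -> [3.2, 7.8, 12.4, 17.0, 21.6]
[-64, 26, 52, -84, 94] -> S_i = Random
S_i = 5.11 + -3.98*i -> [5.11, 1.13, -2.85, -6.83, -10.81]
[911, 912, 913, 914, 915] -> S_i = 911 + 1*i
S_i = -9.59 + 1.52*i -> [-9.59, -8.07, -6.55, -5.03, -3.51]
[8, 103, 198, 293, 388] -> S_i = 8 + 95*i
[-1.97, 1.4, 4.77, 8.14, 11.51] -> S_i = -1.97 + 3.37*i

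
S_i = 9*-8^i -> [9, -72, 576, -4608, 36864]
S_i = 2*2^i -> [2, 4, 8, 16, 32]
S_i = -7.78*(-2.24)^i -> [-7.78, 17.43, -39.04, 87.44, -195.87]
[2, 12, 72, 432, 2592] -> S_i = 2*6^i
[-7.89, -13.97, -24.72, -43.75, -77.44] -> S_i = -7.89*1.77^i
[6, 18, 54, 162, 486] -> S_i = 6*3^i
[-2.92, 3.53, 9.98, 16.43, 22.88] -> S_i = -2.92 + 6.45*i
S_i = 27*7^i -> [27, 189, 1323, 9261, 64827]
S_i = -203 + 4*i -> [-203, -199, -195, -191, -187]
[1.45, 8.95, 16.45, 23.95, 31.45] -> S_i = 1.45 + 7.50*i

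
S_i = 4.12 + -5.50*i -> [4.12, -1.38, -6.88, -12.38, -17.88]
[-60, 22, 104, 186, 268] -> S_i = -60 + 82*i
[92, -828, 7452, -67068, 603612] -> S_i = 92*-9^i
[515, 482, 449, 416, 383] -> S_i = 515 + -33*i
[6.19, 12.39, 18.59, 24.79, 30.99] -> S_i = 6.19 + 6.20*i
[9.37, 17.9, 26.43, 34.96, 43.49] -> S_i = 9.37 + 8.53*i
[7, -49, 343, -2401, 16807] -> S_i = 7*-7^i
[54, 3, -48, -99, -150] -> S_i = 54 + -51*i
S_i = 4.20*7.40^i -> [4.2, 31.08, 229.99, 1701.94, 12594.36]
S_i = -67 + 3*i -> [-67, -64, -61, -58, -55]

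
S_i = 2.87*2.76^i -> [2.87, 7.92, 21.86, 60.34, 166.54]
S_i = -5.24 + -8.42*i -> [-5.24, -13.66, -22.08, -30.5, -38.92]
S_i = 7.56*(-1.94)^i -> [7.56, -14.67, 28.45, -55.2, 107.09]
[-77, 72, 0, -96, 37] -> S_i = Random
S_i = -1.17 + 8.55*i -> [-1.17, 7.38, 15.93, 24.48, 33.03]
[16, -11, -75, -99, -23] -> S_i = Random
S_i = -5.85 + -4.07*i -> [-5.85, -9.92, -13.99, -18.06, -22.13]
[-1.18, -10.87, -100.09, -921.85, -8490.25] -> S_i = -1.18*9.21^i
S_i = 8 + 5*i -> [8, 13, 18, 23, 28]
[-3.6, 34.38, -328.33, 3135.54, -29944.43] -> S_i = -3.60*(-9.55)^i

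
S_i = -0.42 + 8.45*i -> [-0.42, 8.03, 16.48, 24.93, 33.38]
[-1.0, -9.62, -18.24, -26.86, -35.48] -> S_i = -1.00 + -8.62*i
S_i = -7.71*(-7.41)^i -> [-7.71, 57.13, -423.34, 3136.96, -23244.87]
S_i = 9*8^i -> [9, 72, 576, 4608, 36864]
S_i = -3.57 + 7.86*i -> [-3.57, 4.29, 12.15, 20.01, 27.87]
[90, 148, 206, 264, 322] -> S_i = 90 + 58*i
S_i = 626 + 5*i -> [626, 631, 636, 641, 646]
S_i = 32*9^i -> [32, 288, 2592, 23328, 209952]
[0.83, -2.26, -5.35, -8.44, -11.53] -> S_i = 0.83 + -3.09*i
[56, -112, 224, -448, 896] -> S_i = 56*-2^i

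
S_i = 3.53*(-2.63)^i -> [3.53, -9.28, 24.42, -64.22, 168.89]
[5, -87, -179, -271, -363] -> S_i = 5 + -92*i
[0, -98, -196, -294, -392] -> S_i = 0 + -98*i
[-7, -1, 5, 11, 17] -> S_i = -7 + 6*i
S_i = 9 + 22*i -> [9, 31, 53, 75, 97]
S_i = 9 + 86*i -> [9, 95, 181, 267, 353]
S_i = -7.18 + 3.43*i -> [-7.18, -3.75, -0.32, 3.11, 6.54]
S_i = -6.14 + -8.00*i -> [-6.14, -14.14, -22.14, -30.14, -38.14]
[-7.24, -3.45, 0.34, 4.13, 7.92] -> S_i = -7.24 + 3.79*i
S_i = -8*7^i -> [-8, -56, -392, -2744, -19208]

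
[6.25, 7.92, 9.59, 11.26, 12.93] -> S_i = 6.25 + 1.67*i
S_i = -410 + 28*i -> [-410, -382, -354, -326, -298]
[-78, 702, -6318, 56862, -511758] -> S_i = -78*-9^i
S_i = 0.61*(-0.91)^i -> [0.61, -0.56, 0.51, -0.46, 0.42]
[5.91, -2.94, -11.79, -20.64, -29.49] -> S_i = 5.91 + -8.85*i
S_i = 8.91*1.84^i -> [8.91, 16.39, 30.17, 55.5, 102.13]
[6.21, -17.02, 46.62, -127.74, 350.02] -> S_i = 6.21*(-2.74)^i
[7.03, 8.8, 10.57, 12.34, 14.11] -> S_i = 7.03 + 1.77*i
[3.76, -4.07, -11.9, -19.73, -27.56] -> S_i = 3.76 + -7.83*i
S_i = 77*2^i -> [77, 154, 308, 616, 1232]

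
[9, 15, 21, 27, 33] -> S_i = 9 + 6*i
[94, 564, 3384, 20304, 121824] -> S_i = 94*6^i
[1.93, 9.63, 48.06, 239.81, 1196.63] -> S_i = 1.93*4.99^i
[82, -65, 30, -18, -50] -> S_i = Random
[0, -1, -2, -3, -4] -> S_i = 0 + -1*i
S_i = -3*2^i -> [-3, -6, -12, -24, -48]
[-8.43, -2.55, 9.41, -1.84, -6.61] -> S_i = Random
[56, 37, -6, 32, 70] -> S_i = Random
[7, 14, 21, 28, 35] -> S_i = 7 + 7*i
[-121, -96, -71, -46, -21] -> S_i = -121 + 25*i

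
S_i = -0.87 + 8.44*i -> [-0.87, 7.57, 16.01, 24.45, 32.89]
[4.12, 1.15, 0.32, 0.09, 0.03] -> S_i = 4.12*0.28^i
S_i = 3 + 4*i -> [3, 7, 11, 15, 19]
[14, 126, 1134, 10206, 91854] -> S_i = 14*9^i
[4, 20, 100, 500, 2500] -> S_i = 4*5^i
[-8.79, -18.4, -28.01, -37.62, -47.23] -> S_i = -8.79 + -9.61*i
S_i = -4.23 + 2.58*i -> [-4.23, -1.65, 0.93, 3.51, 6.09]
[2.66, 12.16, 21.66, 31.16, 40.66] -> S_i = 2.66 + 9.50*i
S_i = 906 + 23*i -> [906, 929, 952, 975, 998]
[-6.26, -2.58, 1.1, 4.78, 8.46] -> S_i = -6.26 + 3.68*i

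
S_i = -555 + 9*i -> [-555, -546, -537, -528, -519]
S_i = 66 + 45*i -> [66, 111, 156, 201, 246]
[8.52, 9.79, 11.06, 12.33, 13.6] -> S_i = 8.52 + 1.27*i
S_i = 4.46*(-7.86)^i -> [4.46, -35.06, 275.54, -2165.72, 17022.57]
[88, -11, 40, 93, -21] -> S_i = Random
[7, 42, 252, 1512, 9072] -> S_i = 7*6^i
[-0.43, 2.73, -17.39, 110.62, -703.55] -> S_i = -0.43*(-6.36)^i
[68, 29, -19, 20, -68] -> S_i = Random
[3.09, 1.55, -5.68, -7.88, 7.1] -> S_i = Random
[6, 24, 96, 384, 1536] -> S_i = 6*4^i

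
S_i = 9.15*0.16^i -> [9.15, 1.46, 0.23, 0.04, 0.01]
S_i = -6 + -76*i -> [-6, -82, -158, -234, -310]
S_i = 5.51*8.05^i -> [5.51, 44.36, 357.06, 2874.35, 23138.5]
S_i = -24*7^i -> [-24, -168, -1176, -8232, -57624]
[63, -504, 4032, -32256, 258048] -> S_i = 63*-8^i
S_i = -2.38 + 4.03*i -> [-2.38, 1.65, 5.68, 9.71, 13.74]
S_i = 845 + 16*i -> [845, 861, 877, 893, 909]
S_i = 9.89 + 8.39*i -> [9.89, 18.28, 26.67, 35.06, 43.45]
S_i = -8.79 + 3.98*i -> [-8.79, -4.81, -0.83, 3.15, 7.13]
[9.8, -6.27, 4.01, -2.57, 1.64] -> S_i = 9.80*(-0.64)^i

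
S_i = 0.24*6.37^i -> [0.24, 1.53, 9.74, 62.03, 395.16]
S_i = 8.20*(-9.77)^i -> [8.2, -80.11, 782.71, -7647.11, 74712.3]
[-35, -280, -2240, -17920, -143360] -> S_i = -35*8^i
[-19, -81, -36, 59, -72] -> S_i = Random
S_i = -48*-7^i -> [-48, 336, -2352, 16464, -115248]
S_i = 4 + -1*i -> [4, 3, 2, 1, 0]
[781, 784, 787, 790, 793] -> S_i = 781 + 3*i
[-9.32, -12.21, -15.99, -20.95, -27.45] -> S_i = -9.32*1.31^i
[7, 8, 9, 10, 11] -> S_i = 7 + 1*i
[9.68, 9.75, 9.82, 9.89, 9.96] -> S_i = 9.68 + 0.07*i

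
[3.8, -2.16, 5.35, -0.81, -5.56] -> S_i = Random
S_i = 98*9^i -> [98, 882, 7938, 71442, 642978]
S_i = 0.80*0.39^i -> [0.8, 0.31, 0.12, 0.05, 0.02]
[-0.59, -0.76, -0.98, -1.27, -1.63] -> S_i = -0.59*1.29^i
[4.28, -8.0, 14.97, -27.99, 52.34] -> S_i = 4.28*(-1.87)^i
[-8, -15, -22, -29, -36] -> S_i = -8 + -7*i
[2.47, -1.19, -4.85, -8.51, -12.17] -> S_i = 2.47 + -3.66*i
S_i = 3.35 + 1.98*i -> [3.35, 5.33, 7.31, 9.29, 11.27]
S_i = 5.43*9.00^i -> [5.43, 48.87, 439.83, 3958.47, 35626.23]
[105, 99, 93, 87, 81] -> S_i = 105 + -6*i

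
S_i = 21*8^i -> [21, 168, 1344, 10752, 86016]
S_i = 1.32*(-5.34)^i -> [1.32, -7.05, 37.64, -201.0, 1073.34]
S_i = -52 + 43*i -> [-52, -9, 34, 77, 120]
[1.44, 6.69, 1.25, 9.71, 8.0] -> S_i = Random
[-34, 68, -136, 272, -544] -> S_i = -34*-2^i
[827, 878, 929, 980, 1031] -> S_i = 827 + 51*i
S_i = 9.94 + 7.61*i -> [9.94, 17.55, 25.16, 32.77, 40.38]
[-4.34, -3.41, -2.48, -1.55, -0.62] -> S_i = -4.34 + 0.93*i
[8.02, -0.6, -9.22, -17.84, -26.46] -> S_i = 8.02 + -8.62*i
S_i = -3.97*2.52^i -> [-3.97, -10.0, -25.21, -63.53, -160.1]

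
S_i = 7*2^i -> [7, 14, 28, 56, 112]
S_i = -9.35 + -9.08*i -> [-9.35, -18.43, -27.51, -36.59, -45.67]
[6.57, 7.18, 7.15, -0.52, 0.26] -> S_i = Random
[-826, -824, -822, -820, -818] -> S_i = -826 + 2*i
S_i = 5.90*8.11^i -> [5.9, 47.85, 388.06, 3147.13, 25523.22]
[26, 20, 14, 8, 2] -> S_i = 26 + -6*i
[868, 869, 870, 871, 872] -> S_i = 868 + 1*i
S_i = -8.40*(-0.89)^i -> [-8.4, 7.48, -6.65, 5.92, -5.27]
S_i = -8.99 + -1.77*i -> [-8.99, -10.76, -12.53, -14.3, -16.07]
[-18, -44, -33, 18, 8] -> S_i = Random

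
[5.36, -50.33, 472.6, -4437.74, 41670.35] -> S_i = 5.36*(-9.39)^i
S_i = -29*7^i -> [-29, -203, -1421, -9947, -69629]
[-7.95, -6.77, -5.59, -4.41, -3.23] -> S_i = -7.95 + 1.18*i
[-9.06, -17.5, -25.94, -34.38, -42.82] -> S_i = -9.06 + -8.44*i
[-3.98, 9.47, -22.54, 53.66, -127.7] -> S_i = -3.98*(-2.38)^i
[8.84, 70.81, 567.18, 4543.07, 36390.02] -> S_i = 8.84*8.01^i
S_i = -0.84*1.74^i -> [-0.84, -1.46, -2.54, -4.43, -7.7]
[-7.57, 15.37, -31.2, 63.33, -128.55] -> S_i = -7.57*(-2.03)^i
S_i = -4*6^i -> [-4, -24, -144, -864, -5184]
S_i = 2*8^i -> [2, 16, 128, 1024, 8192]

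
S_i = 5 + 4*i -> [5, 9, 13, 17, 21]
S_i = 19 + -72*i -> [19, -53, -125, -197, -269]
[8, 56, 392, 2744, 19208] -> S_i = 8*7^i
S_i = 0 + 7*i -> [0, 7, 14, 21, 28]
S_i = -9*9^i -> [-9, -81, -729, -6561, -59049]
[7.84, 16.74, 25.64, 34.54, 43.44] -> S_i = 7.84 + 8.90*i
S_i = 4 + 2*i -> [4, 6, 8, 10, 12]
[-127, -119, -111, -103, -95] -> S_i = -127 + 8*i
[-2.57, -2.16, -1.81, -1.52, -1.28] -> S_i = -2.57*0.84^i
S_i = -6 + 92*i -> [-6, 86, 178, 270, 362]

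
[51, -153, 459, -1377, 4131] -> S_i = 51*-3^i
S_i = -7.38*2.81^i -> [-7.38, -20.74, -58.27, -163.75, -460.13]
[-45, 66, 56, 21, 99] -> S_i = Random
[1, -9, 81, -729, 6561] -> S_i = 1*-9^i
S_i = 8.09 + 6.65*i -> [8.09, 14.74, 21.39, 28.04, 34.69]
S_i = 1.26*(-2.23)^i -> [1.26, -2.81, 6.27, -13.97, 31.16]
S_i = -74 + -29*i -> [-74, -103, -132, -161, -190]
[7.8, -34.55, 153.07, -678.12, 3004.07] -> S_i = 7.80*(-4.43)^i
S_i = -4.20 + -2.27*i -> [-4.2, -6.47, -8.74, -11.01, -13.28]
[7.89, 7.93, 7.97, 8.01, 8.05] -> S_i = 7.89 + 0.04*i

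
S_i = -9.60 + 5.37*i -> [-9.6, -4.23, 1.14, 6.51, 11.88]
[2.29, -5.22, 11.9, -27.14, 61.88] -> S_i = 2.29*(-2.28)^i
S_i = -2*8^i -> [-2, -16, -128, -1024, -8192]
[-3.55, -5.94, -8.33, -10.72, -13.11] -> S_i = -3.55 + -2.39*i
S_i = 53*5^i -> [53, 265, 1325, 6625, 33125]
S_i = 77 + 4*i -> [77, 81, 85, 89, 93]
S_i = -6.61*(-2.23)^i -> [-6.61, 14.74, -32.87, 73.3, -163.46]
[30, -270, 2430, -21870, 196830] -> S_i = 30*-9^i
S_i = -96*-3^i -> [-96, 288, -864, 2592, -7776]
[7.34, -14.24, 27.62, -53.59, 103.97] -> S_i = 7.34*(-1.94)^i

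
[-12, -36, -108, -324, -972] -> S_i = -12*3^i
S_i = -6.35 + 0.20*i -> [-6.35, -6.15, -5.95, -5.75, -5.55]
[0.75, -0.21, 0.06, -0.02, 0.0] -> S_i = 0.75*(-0.28)^i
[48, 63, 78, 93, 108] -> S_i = 48 + 15*i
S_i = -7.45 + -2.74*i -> [-7.45, -10.19, -12.93, -15.67, -18.41]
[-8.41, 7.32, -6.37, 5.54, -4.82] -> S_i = -8.41*(-0.87)^i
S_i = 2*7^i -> [2, 14, 98, 686, 4802]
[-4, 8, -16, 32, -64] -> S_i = -4*-2^i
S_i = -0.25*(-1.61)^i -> [-0.25, 0.4, -0.65, 1.04, -1.68]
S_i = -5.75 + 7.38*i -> [-5.75, 1.63, 9.01, 16.39, 23.77]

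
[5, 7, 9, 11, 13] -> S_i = 5 + 2*i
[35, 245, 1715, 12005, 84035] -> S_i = 35*7^i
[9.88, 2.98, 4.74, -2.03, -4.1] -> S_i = Random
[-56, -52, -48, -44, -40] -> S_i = -56 + 4*i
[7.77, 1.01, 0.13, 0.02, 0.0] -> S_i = 7.77*0.13^i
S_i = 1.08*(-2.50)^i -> [1.08, -2.7, 6.75, -16.88, 42.19]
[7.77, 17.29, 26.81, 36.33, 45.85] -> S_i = 7.77 + 9.52*i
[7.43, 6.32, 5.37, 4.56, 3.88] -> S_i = 7.43*0.85^i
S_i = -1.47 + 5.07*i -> [-1.47, 3.6, 8.67, 13.74, 18.81]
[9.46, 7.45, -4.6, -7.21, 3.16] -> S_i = Random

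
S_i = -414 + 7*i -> [-414, -407, -400, -393, -386]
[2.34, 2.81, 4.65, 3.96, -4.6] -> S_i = Random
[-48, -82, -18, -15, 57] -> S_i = Random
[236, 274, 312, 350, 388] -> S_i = 236 + 38*i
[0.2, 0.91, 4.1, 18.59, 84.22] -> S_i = 0.20*4.53^i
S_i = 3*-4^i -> [3, -12, 48, -192, 768]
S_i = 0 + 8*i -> [0, 8, 16, 24, 32]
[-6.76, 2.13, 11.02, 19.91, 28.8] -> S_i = -6.76 + 8.89*i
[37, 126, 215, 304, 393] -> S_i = 37 + 89*i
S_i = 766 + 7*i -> [766, 773, 780, 787, 794]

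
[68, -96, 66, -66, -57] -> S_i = Random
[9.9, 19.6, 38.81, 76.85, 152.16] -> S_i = 9.90*1.98^i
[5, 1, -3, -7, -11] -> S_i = 5 + -4*i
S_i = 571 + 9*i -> [571, 580, 589, 598, 607]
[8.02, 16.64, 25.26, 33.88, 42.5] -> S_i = 8.02 + 8.62*i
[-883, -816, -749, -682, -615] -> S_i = -883 + 67*i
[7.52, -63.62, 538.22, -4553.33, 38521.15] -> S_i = 7.52*(-8.46)^i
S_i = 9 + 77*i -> [9, 86, 163, 240, 317]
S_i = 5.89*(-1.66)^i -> [5.89, -9.78, 16.23, -26.94, 44.72]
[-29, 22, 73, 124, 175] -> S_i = -29 + 51*i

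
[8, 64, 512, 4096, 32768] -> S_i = 8*8^i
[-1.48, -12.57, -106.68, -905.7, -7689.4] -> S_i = -1.48*8.49^i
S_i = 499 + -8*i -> [499, 491, 483, 475, 467]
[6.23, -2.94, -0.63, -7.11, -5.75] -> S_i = Random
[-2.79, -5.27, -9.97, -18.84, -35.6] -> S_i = -2.79*1.89^i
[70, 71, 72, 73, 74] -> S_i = 70 + 1*i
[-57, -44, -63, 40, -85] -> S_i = Random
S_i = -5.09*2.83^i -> [-5.09, -14.4, -40.77, -115.37, -326.49]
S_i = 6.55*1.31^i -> [6.55, 8.58, 11.24, 14.72, 19.29]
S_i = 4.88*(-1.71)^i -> [4.88, -8.34, 14.27, -24.4, 41.73]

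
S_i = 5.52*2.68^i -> [5.52, 14.79, 39.65, 106.25, 284.76]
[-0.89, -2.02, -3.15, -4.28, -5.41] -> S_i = -0.89 + -1.13*i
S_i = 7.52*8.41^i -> [7.52, 63.24, 531.88, 4473.07, 37618.53]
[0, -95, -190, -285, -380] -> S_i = 0 + -95*i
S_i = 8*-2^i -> [8, -16, 32, -64, 128]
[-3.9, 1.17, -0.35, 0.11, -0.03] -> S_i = -3.90*(-0.30)^i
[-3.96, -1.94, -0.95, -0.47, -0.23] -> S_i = -3.96*0.49^i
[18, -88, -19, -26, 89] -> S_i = Random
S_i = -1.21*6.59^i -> [-1.21, -7.97, -52.55, -346.29, -2282.06]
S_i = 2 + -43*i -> [2, -41, -84, -127, -170]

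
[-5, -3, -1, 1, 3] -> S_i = -5 + 2*i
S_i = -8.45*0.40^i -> [-8.45, -3.38, -1.35, -0.54, -0.22]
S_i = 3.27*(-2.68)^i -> [3.27, -8.76, 23.49, -62.94, 168.69]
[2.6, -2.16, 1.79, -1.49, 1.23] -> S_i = 2.60*(-0.83)^i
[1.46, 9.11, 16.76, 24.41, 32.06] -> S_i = 1.46 + 7.65*i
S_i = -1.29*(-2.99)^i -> [-1.29, 3.86, -11.53, 34.48, -103.1]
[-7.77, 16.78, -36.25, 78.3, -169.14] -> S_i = -7.77*(-2.16)^i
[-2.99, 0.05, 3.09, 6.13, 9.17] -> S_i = -2.99 + 3.04*i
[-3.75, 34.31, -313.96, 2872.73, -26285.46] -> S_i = -3.75*(-9.15)^i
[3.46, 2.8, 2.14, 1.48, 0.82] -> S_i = 3.46 + -0.66*i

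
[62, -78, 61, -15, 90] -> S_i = Random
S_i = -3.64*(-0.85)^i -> [-3.64, 3.09, -2.63, 2.24, -1.9]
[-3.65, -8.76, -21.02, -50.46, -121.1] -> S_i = -3.65*2.40^i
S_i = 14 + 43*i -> [14, 57, 100, 143, 186]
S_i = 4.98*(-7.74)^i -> [4.98, -38.55, 298.34, -2309.15, 17872.82]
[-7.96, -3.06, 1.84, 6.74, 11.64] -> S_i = -7.96 + 4.90*i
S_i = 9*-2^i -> [9, -18, 36, -72, 144]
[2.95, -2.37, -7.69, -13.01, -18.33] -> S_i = 2.95 + -5.32*i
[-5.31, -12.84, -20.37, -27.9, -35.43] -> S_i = -5.31 + -7.53*i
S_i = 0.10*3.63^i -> [0.1, 0.36, 1.32, 4.78, 17.36]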